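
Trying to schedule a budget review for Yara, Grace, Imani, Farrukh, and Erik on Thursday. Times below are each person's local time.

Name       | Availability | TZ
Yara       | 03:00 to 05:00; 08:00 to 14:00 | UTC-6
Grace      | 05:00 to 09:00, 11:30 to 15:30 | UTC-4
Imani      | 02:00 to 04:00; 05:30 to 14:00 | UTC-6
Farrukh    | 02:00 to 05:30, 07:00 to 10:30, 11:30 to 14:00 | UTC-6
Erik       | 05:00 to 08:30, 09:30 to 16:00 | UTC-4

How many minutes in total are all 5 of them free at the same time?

Yara in UTC: 09:00-11:00, 14:00-20:00 (add 6h to convert from UTC-6).
Grace in UTC: 09:00-13:00, 15:30-19:30 (add 4h to convert from UTC-4).
Imani in UTC: 08:00-10:00, 11:30-20:00 (add 6h to convert from UTC-6).
Farrukh in UTC: 08:00-11:30, 13:00-16:30, 17:30-20:00 (add 6h to convert from UTC-6).
Erik in UTC: 09:00-12:30, 13:30-20:00 (add 4h to convert from UTC-4).
Yara ∩ Grace: 09:00-11:00, 15:30-19:30.
Yara ∩ Grace ∩ Imani: 09:00-10:00, 15:30-19:30.
Yara ∩ Grace ∩ Imani ∩ Farrukh: 09:00-10:00, 15:30-16:30, 17:30-19:30.
Yara ∩ Grace ∩ Imani ∩ Farrukh ∩ Erik: 09:00-10:00, 15:30-16:30, 17:30-19:30.
Summing the common windows: 60 + 60 + 120 = 240 minutes.

240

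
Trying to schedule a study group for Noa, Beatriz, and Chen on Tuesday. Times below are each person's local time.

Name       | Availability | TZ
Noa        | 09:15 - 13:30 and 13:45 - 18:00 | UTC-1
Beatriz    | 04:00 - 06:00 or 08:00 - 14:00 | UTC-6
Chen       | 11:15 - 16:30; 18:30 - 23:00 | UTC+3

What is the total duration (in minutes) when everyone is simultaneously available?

315

Noa in UTC: 10:15-14:30, 14:45-19:00 (add 1h to convert from UTC-1).
Beatriz in UTC: 10:00-12:00, 14:00-20:00 (add 6h to convert from UTC-6).
Chen in UTC: 08:15-13:30, 15:30-20:00 (subtract 3h to convert from UTC+3).
Noa ∩ Beatriz: 10:15-12:00, 14:00-14:30, 14:45-19:00.
Noa ∩ Beatriz ∩ Chen: 10:15-12:00, 15:30-19:00.
Those are the intersection windows.
Summing the common windows: 105 + 210 = 315 minutes.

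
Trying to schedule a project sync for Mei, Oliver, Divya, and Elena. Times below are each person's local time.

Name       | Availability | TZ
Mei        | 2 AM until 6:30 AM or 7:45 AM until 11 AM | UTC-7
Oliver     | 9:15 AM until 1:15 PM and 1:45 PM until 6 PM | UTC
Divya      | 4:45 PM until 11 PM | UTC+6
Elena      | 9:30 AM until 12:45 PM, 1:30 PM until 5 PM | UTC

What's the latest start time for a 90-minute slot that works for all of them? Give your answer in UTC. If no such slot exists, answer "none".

15:30

Mei in UTC: 09:00-13:30, 14:45-18:00 (add 7h to convert from UTC-7).
Oliver in UTC: 09:15-13:15, 13:45-18:00.
Divya in UTC: 10:45-17:00 (subtract 6h to convert from UTC+6).
Elena in UTC: 09:30-12:45, 13:30-17:00.
Mei ∩ Oliver: 09:15-13:15, 14:45-18:00.
Mei ∩ Oliver ∩ Divya: 10:45-13:15, 14:45-17:00.
Mei ∩ Oliver ∩ Divya ∩ Elena: 10:45-12:45, 14:45-17:00.
The last common window of at least 90 minutes is 14:45-17:00; a 90-minute meeting can start as late as 15:30 and still end by 17:00.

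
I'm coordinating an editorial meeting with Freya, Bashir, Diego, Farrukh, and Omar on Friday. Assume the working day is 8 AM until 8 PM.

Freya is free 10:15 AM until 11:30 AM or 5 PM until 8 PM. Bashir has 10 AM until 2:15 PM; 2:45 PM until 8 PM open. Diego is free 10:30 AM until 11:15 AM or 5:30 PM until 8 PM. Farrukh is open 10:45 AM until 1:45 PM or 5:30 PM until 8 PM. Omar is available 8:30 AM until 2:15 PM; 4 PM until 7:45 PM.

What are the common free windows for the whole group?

10:45-11:15, 17:30-19:45

Freya ∩ Bashir: 10:15-11:30, 17:00-20:00.
Freya ∩ Bashir ∩ Diego: 10:30-11:15, 17:30-20:00.
Freya ∩ Bashir ∩ Diego ∩ Farrukh: 10:45-11:15, 17:30-20:00.
Freya ∩ Bashir ∩ Diego ∩ Farrukh ∩ Omar: 10:45-11:15, 17:30-19:45.
So the common availability across everyone is 10:45-11:15, 17:30-19:45.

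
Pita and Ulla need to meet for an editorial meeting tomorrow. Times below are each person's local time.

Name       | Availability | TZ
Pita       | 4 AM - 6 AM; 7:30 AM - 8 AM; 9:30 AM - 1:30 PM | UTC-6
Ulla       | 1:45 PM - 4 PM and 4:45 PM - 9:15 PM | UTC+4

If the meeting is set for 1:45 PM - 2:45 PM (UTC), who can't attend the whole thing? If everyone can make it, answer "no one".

Pita in UTC: 10:00-12:00, 13:30-14:00, 15:30-19:30 (add 6h to convert from UTC-6).
Ulla in UTC: 09:45-12:00, 12:45-17:15 (subtract 4h to convert from UTC+4).
Pita: not fully free for 13:45-14:45. Ulla: free for 13:45-14:45.

Pita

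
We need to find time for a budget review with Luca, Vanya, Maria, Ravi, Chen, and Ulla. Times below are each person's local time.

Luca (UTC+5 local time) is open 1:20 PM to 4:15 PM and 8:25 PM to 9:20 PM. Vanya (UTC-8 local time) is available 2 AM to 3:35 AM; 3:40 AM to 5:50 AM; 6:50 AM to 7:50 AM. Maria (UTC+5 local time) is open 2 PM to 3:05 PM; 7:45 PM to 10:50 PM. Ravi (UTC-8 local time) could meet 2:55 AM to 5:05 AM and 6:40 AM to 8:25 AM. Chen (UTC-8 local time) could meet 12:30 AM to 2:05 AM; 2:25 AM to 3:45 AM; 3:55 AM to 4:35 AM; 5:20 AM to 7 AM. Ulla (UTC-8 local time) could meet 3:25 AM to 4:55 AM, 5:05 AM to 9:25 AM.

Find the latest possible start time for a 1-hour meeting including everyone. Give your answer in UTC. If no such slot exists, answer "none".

none

Luca in UTC: 08:20-11:15, 15:25-16:20 (subtract 5h to convert from UTC+5).
Vanya in UTC: 10:00-11:35, 11:40-13:50, 14:50-15:50 (add 8h to convert from UTC-8).
Maria in UTC: 09:00-10:05, 14:45-17:50 (subtract 5h to convert from UTC+5).
Ravi in UTC: 10:55-13:05, 14:40-16:25 (add 8h to convert from UTC-8).
Chen in UTC: 08:30-10:05, 10:25-11:45, 11:55-12:35, 13:20-15:00 (add 8h to convert from UTC-8).
Ulla in UTC: 11:25-12:55, 13:05-17:25 (add 8h to convert from UTC-8).
Luca ∩ Vanya: 10:00-11:15, 15:25-15:50.
Luca ∩ Vanya ∩ Maria: 10:00-10:05, 15:25-15:50.
Luca ∩ Vanya ∩ Maria ∩ Ravi: 15:25-15:50.
Luca ∩ Vanya ∩ Maria ∩ Ravi ∩ Chen: ∅.
Luca ∩ Vanya ∩ Maria ∩ Ravi ∩ Chen ∩ Ulla: ∅.
There is no time when everyone is free.
No common window is at least 60 minutes long.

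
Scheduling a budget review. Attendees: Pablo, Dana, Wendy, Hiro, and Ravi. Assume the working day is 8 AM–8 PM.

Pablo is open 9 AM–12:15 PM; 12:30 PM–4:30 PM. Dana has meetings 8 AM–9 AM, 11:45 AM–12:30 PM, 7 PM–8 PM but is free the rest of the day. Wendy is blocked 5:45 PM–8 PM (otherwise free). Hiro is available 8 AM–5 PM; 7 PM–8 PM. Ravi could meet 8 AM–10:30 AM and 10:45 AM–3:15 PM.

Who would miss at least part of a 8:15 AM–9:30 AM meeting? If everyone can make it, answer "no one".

Dana, Pablo

Pablo free: 09:00-12:15, 12:30-16:30.
Dana free: 09:00-11:45, 12:30-19:00 (invert busy blocks within the working day).
Wendy free: 08:00-17:45 (invert busy blocks within the working day).
Hiro free: 08:00-17:00, 19:00-20:00.
Ravi free: 08:00-10:30, 10:45-15:15.
Pablo: not fully free for 08:15-09:30. Dana: not fully free for 08:15-09:30. Wendy: free for 08:15-09:30. Hiro: free for 08:15-09:30. Ravi: free for 08:15-09:30.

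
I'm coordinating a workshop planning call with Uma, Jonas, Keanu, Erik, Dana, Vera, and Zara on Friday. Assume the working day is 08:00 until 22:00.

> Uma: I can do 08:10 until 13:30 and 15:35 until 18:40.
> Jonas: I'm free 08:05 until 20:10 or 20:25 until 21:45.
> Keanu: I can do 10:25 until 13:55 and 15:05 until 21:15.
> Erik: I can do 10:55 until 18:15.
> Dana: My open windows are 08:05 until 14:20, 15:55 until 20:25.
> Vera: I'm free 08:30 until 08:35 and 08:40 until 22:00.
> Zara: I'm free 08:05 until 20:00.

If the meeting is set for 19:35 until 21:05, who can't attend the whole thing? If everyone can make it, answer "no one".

Dana, Erik, Jonas, Uma, Zara

Uma: not fully free for 19:35-21:05. Jonas: not fully free for 19:35-21:05. Keanu: free for 19:35-21:05. Erik: not fully free for 19:35-21:05. Dana: not fully free for 19:35-21:05. Vera: free for 19:35-21:05. Zara: not fully free for 19:35-21:05.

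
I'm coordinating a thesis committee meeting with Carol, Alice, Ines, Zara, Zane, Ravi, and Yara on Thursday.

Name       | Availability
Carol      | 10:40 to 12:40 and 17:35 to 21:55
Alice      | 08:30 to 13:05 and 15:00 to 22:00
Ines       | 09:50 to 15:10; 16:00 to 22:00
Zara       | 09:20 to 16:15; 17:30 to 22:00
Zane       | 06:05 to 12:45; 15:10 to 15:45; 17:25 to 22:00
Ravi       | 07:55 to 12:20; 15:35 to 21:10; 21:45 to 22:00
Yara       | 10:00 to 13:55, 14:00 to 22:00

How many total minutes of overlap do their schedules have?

325

Carol ∩ Alice: 10:40-12:40, 17:35-21:55.
Carol ∩ Alice ∩ Ines: 10:40-12:40, 17:35-21:55.
Carol ∩ Alice ∩ Ines ∩ Zara: 10:40-12:40, 17:35-21:55.
Carol ∩ Alice ∩ Ines ∩ Zara ∩ Zane: 10:40-12:40, 17:35-21:55.
Carol ∩ Alice ∩ Ines ∩ Zara ∩ Zane ∩ Ravi: 10:40-12:20, 17:35-21:10, 21:45-21:55.
Carol ∩ Alice ∩ Ines ∩ Zara ∩ Zane ∩ Ravi ∩ Yara: 10:40-12:20, 17:35-21:10, 21:45-21:55.
Summing the common windows: 100 + 215 + 10 = 325 minutes.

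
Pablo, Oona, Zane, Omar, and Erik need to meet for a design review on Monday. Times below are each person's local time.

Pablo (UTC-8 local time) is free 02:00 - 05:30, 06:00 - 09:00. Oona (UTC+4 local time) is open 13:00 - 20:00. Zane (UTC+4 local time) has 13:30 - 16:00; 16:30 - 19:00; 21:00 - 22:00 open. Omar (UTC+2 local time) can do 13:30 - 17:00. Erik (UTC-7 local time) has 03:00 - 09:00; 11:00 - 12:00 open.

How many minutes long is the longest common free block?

60

Pablo in UTC: 10:00-13:30, 14:00-17:00 (add 8h to convert from UTC-8).
Oona in UTC: 09:00-16:00 (subtract 4h to convert from UTC+4).
Zane in UTC: 09:30-12:00, 12:30-15:00, 17:00-18:00 (subtract 4h to convert from UTC+4).
Omar in UTC: 11:30-15:00 (subtract 2h to convert from UTC+2).
Erik in UTC: 10:00-16:00, 18:00-19:00 (add 7h to convert from UTC-7).
Pablo ∩ Oona: 10:00-13:30, 14:00-16:00.
Pablo ∩ Oona ∩ Zane: 10:00-12:00, 12:30-13:30, 14:00-15:00.
Pablo ∩ Oona ∩ Zane ∩ Omar: 11:30-12:00, 12:30-13:30, 14:00-15:00.
Pablo ∩ Oona ∩ Zane ∩ Omar ∩ Erik: 11:30-12:00, 12:30-13:30, 14:00-15:00.
The longest is 12:30-13:30 at 60 minutes.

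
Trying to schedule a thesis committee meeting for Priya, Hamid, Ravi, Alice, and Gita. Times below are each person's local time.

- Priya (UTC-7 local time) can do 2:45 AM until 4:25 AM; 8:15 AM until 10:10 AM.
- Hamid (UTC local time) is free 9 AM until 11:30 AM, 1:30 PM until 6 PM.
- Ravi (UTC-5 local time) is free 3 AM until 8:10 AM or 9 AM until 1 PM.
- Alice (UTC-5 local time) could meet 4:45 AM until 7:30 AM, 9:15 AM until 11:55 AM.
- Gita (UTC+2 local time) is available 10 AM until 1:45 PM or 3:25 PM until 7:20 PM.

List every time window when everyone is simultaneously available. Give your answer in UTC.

09:45-11:25, 15:15-16:55

Priya in UTC: 09:45-11:25, 15:15-17:10 (add 7h to convert from UTC-7).
Hamid in UTC: 09:00-11:30, 13:30-18:00.
Ravi in UTC: 08:00-13:10, 14:00-18:00 (add 5h to convert from UTC-5).
Alice in UTC: 09:45-12:30, 14:15-16:55 (add 5h to convert from UTC-5).
Gita in UTC: 08:00-11:45, 13:25-17:20 (subtract 2h to convert from UTC+2).
Priya ∩ Hamid: 09:45-11:25, 15:15-17:10.
Priya ∩ Hamid ∩ Ravi: 09:45-11:25, 15:15-17:10.
Priya ∩ Hamid ∩ Ravi ∩ Alice: 09:45-11:25, 15:15-16:55.
Priya ∩ Hamid ∩ Ravi ∩ Alice ∩ Gita: 09:45-11:25, 15:15-16:55.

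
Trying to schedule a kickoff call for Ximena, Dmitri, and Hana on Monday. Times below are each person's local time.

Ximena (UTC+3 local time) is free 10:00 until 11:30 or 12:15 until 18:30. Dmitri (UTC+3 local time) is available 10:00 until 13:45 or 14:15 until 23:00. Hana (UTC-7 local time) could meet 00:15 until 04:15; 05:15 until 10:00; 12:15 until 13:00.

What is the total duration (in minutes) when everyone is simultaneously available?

Ximena in UTC: 07:00-08:30, 09:15-15:30 (subtract 3h to convert from UTC+3).
Dmitri in UTC: 07:00-10:45, 11:15-20:00 (subtract 3h to convert from UTC+3).
Hana in UTC: 07:15-11:15, 12:15-17:00, 19:15-20:00 (add 7h to convert from UTC-7).
Ximena ∩ Dmitri: 07:00-08:30, 09:15-10:45, 11:15-15:30.
Ximena ∩ Dmitri ∩ Hana: 07:15-08:30, 09:15-10:45, 12:15-15:30.
Summing the common windows: 75 + 90 + 195 = 360 minutes.

360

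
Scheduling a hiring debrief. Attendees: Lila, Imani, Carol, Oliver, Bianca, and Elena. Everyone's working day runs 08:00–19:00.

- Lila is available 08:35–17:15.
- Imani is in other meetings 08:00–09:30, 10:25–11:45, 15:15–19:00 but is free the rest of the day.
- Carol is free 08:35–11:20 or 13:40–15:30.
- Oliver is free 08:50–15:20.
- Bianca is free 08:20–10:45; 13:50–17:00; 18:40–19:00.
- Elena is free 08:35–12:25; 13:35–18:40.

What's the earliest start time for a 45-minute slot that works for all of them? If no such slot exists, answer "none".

Lila free: 08:35-17:15.
Imani free: 09:30-10:25, 11:45-15:15 (invert busy blocks within the working day).
Carol free: 08:35-11:20, 13:40-15:30.
Oliver free: 08:50-15:20.
Bianca free: 08:20-10:45, 13:50-17:00, 18:40-19:00.
Elena free: 08:35-12:25, 13:35-18:40.
Lila ∩ Imani: 09:30-10:25, 11:45-15:15.
Lila ∩ Imani ∩ Carol: 09:30-10:25, 13:40-15:15.
Lila ∩ Imani ∩ Carol ∩ Oliver: 09:30-10:25, 13:40-15:15.
Lila ∩ Imani ∩ Carol ∩ Oliver ∩ Bianca: 09:30-10:25, 13:50-15:15.
Lila ∩ Imani ∩ Carol ∩ Oliver ∩ Bianca ∩ Elena: 09:30-10:25, 13:50-15:15.
The first common window of at least 45 minutes is 09:30-10:25, so the earliest start is 09:30.

09:30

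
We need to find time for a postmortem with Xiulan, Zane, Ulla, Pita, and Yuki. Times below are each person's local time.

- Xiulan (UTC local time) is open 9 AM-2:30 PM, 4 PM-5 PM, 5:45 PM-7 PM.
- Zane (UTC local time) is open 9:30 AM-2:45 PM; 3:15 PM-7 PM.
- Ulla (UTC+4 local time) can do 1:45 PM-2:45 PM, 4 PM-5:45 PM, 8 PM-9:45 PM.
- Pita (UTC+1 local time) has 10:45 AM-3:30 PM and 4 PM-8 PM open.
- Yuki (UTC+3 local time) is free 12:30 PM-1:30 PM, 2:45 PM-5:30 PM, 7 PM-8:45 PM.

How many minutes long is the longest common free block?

Xiulan in UTC: 09:00-14:30, 16:00-17:00, 17:45-19:00.
Zane in UTC: 09:30-14:45, 15:15-19:00.
Ulla in UTC: 09:45-10:45, 12:00-13:45, 16:00-17:45 (subtract 4h to convert from UTC+4).
Pita in UTC: 09:45-14:30, 15:00-19:00 (subtract 1h to convert from UTC+1).
Yuki in UTC: 09:30-10:30, 11:45-14:30, 16:00-17:45 (subtract 3h to convert from UTC+3).
Xiulan ∩ Zane: 09:30-14:30, 16:00-17:00, 17:45-19:00.
Xiulan ∩ Zane ∩ Ulla: 09:45-10:45, 12:00-13:45, 16:00-17:00.
Xiulan ∩ Zane ∩ Ulla ∩ Pita: 09:45-10:45, 12:00-13:45, 16:00-17:00.
Xiulan ∩ Zane ∩ Ulla ∩ Pita ∩ Yuki: 09:45-10:30, 12:00-13:45, 16:00-17:00.
The longest is 12:00-13:45 at 105 minutes.

105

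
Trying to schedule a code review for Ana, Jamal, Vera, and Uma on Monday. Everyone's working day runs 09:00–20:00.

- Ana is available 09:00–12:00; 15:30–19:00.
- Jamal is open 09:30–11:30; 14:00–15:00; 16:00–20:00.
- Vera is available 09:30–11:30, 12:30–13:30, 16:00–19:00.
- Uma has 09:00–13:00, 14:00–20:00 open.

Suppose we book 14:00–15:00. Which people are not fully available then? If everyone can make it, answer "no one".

Ana, Vera

Ana: not fully free for 14:00-15:00. Jamal: free for 14:00-15:00. Vera: not fully free for 14:00-15:00. Uma: free for 14:00-15:00.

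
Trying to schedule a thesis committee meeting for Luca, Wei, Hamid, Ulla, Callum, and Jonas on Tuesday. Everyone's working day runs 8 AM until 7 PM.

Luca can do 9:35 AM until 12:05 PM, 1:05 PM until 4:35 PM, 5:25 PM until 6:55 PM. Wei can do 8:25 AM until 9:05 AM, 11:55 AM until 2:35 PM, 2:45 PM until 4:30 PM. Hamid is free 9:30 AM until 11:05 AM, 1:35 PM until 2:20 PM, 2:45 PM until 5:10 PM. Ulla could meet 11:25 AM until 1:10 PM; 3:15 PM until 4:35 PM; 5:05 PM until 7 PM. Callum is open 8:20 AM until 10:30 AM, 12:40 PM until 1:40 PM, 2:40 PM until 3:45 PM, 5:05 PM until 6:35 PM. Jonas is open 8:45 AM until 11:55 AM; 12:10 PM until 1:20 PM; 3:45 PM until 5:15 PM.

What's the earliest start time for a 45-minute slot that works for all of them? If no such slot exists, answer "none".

none

Luca ∩ Wei: 11:55-12:05, 13:05-14:35, 14:45-16:30.
Luca ∩ Wei ∩ Hamid: 13:35-14:20, 14:45-16:30.
Luca ∩ Wei ∩ Hamid ∩ Ulla: 15:15-16:30.
Luca ∩ Wei ∩ Hamid ∩ Ulla ∩ Callum: 15:15-15:45.
Luca ∩ Wei ∩ Hamid ∩ Ulla ∩ Callum ∩ Jonas: ∅.
There is no time when everyone is free.
No common window is at least 45 minutes long.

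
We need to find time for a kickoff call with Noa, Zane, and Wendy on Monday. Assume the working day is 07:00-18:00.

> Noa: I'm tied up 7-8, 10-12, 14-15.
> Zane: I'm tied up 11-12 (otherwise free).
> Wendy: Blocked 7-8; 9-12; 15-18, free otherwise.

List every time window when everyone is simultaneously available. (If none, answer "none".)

Noa free: 08:00-10:00, 12:00-14:00, 15:00-18:00 (invert busy blocks within the working day).
Zane free: 07:00-11:00, 12:00-18:00 (invert busy blocks within the working day).
Wendy free: 08:00-09:00, 12:00-15:00 (invert busy blocks within the working day).
Noa ∩ Zane: 08:00-10:00, 12:00-14:00, 15:00-18:00.
Noa ∩ Zane ∩ Wendy: 08:00-09:00, 12:00-14:00.

08:00-09:00, 12:00-14:00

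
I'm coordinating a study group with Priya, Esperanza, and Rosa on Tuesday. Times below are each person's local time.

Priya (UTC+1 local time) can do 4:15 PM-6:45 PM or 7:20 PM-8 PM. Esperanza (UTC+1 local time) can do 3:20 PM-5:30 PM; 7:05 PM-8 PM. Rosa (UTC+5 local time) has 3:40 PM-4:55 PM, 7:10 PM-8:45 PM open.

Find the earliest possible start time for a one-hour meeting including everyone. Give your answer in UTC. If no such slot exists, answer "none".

Priya in UTC: 15:15-17:45, 18:20-19:00 (subtract 1h to convert from UTC+1).
Esperanza in UTC: 14:20-16:30, 18:05-19:00 (subtract 1h to convert from UTC+1).
Rosa in UTC: 10:40-11:55, 14:10-15:45 (subtract 5h to convert from UTC+5).
Priya ∩ Esperanza: 15:15-16:30, 18:20-19:00.
Priya ∩ Esperanza ∩ Rosa: 15:15-15:45.
No common window is at least 60 minutes long.

none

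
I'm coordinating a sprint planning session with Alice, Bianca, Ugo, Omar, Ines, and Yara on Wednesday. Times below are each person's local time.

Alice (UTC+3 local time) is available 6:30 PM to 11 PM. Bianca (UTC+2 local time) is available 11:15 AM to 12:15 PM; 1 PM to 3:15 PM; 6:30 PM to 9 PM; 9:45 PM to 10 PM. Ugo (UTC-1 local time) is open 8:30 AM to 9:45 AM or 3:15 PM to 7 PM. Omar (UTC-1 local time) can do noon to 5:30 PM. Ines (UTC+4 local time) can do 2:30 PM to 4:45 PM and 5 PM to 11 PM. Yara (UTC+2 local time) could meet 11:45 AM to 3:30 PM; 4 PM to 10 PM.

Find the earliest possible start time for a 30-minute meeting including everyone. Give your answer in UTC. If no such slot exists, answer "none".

Alice in UTC: 15:30-20:00 (subtract 3h to convert from UTC+3).
Bianca in UTC: 09:15-10:15, 11:00-13:15, 16:30-19:00, 19:45-20:00 (subtract 2h to convert from UTC+2).
Ugo in UTC: 09:30-10:45, 16:15-20:00 (add 1h to convert from UTC-1).
Omar in UTC: 13:00-18:30 (add 1h to convert from UTC-1).
Ines in UTC: 10:30-12:45, 13:00-19:00 (subtract 4h to convert from UTC+4).
Yara in UTC: 09:45-13:30, 14:00-20:00 (subtract 2h to convert from UTC+2).
Alice ∩ Bianca: 16:30-19:00, 19:45-20:00.
Alice ∩ Bianca ∩ Ugo: 16:30-19:00, 19:45-20:00.
Alice ∩ Bianca ∩ Ugo ∩ Omar: 16:30-18:30.
Alice ∩ Bianca ∩ Ugo ∩ Omar ∩ Ines: 16:30-18:30.
Alice ∩ Bianca ∩ Ugo ∩ Omar ∩ Ines ∩ Yara: 16:30-18:30.
The first common window of at least 30 minutes is 16:30-18:30, so the earliest start is 16:30.

16:30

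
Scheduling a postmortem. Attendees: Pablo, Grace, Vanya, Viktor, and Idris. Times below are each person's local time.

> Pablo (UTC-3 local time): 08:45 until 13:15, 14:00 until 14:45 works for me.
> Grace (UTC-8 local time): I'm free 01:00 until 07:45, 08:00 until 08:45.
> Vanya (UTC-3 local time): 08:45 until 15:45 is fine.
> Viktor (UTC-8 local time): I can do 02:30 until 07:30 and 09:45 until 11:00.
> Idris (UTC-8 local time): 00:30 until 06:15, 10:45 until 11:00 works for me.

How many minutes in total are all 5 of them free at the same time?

150

Pablo in UTC: 11:45-16:15, 17:00-17:45 (add 3h to convert from UTC-3).
Grace in UTC: 09:00-15:45, 16:00-16:45 (add 8h to convert from UTC-8).
Vanya in UTC: 11:45-18:45 (add 3h to convert from UTC-3).
Viktor in UTC: 10:30-15:30, 17:45-19:00 (add 8h to convert from UTC-8).
Idris in UTC: 08:30-14:15, 18:45-19:00 (add 8h to convert from UTC-8).
Pablo ∩ Grace: 11:45-15:45, 16:00-16:15.
Pablo ∩ Grace ∩ Vanya: 11:45-15:45, 16:00-16:15.
Pablo ∩ Grace ∩ Vanya ∩ Viktor: 11:45-15:30.
Pablo ∩ Grace ∩ Vanya ∩ Viktor ∩ Idris: 11:45-14:15.
So the common availability across everyone is 11:45-14:15.
That's a single block of 150 minutes.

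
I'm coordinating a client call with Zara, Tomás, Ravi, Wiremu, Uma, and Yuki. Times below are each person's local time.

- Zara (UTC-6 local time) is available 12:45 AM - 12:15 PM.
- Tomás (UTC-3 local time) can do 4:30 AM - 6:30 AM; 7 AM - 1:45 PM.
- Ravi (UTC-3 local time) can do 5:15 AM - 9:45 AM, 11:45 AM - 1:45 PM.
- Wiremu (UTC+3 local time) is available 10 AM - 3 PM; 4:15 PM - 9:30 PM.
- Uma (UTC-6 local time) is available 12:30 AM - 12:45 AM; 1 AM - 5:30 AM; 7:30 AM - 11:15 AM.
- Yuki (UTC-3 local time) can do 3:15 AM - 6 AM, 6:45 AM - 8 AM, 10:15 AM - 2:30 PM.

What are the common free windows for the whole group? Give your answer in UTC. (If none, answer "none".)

08:15-09:00, 10:00-11:00, 14:45-16:45

Zara in UTC: 06:45-18:15 (add 6h to convert from UTC-6).
Tomás in UTC: 07:30-09:30, 10:00-16:45 (add 3h to convert from UTC-3).
Ravi in UTC: 08:15-12:45, 14:45-16:45 (add 3h to convert from UTC-3).
Wiremu in UTC: 07:00-12:00, 13:15-18:30 (subtract 3h to convert from UTC+3).
Uma in UTC: 06:30-06:45, 07:00-11:30, 13:30-17:15 (add 6h to convert from UTC-6).
Yuki in UTC: 06:15-09:00, 09:45-11:00, 13:15-17:30 (add 3h to convert from UTC-3).
Zara ∩ Tomás: 07:30-09:30, 10:00-16:45.
Zara ∩ Tomás ∩ Ravi: 08:15-09:30, 10:00-12:45, 14:45-16:45.
Zara ∩ Tomás ∩ Ravi ∩ Wiremu: 08:15-09:30, 10:00-12:00, 14:45-16:45.
Zara ∩ Tomás ∩ Ravi ∩ Wiremu ∩ Uma: 08:15-09:30, 10:00-11:30, 14:45-16:45.
Zara ∩ Tomás ∩ Ravi ∩ Wiremu ∩ Uma ∩ Yuki: 08:15-09:00, 10:00-11:00, 14:45-16:45.
So the common availability across everyone is 08:15-09:00, 10:00-11:00, 14:45-16:45.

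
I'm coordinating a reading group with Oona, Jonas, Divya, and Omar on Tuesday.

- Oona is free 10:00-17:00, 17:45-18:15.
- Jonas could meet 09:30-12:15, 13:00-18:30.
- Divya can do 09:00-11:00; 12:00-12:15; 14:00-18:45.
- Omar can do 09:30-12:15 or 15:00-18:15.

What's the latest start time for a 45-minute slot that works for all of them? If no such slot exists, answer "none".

Oona ∩ Jonas: 10:00-12:15, 13:00-17:00, 17:45-18:15.
Oona ∩ Jonas ∩ Divya: 10:00-11:00, 12:00-12:15, 14:00-17:00, 17:45-18:15.
Oona ∩ Jonas ∩ Divya ∩ Omar: 10:00-11:00, 12:00-12:15, 15:00-17:00, 17:45-18:15.
Those are the intersection windows.
The last common window of at least 45 minutes is 15:00-17:00; a 45-minute meeting can start as late as 16:15 and still end by 17:00.

16:15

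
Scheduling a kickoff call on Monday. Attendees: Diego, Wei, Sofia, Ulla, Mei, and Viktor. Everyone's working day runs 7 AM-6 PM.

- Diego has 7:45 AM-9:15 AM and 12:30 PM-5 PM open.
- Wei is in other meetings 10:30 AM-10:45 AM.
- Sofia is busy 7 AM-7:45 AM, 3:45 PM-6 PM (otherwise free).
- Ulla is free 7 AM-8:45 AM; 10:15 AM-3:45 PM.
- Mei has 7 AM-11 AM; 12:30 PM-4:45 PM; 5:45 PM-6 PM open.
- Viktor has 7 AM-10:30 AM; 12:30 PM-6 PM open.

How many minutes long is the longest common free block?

195

Diego free: 07:45-09:15, 12:30-17:00.
Wei free: 07:00-10:30, 10:45-18:00 (invert busy blocks within the working day).
Sofia free: 07:45-15:45 (invert busy blocks within the working day).
Ulla free: 07:00-08:45, 10:15-15:45.
Mei free: 07:00-11:00, 12:30-16:45, 17:45-18:00.
Viktor free: 07:00-10:30, 12:30-18:00.
Diego ∩ Wei: 07:45-09:15, 12:30-17:00.
Diego ∩ Wei ∩ Sofia: 07:45-09:15, 12:30-15:45.
Diego ∩ Wei ∩ Sofia ∩ Ulla: 07:45-08:45, 12:30-15:45.
Diego ∩ Wei ∩ Sofia ∩ Ulla ∩ Mei: 07:45-08:45, 12:30-15:45.
Diego ∩ Wei ∩ Sofia ∩ Ulla ∩ Mei ∩ Viktor: 07:45-08:45, 12:30-15:45.
So the common availability across everyone is 07:45-08:45, 12:30-15:45.
The longest is 12:30-15:45 at 195 minutes.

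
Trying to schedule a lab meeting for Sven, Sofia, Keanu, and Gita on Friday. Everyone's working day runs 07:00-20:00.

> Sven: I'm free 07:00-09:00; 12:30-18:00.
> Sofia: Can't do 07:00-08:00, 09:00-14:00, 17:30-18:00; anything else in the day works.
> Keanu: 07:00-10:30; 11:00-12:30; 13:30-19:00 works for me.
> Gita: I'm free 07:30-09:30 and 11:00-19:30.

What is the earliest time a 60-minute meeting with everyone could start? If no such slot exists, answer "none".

Sven free: 07:00-09:00, 12:30-18:00.
Sofia free: 08:00-09:00, 14:00-17:30, 18:00-20:00 (invert busy blocks within the working day).
Keanu free: 07:00-10:30, 11:00-12:30, 13:30-19:00.
Gita free: 07:30-09:30, 11:00-19:30.
Sven ∩ Sofia: 08:00-09:00, 14:00-17:30.
Sven ∩ Sofia ∩ Keanu: 08:00-09:00, 14:00-17:30.
Sven ∩ Sofia ∩ Keanu ∩ Gita: 08:00-09:00, 14:00-17:30.
The first common window of at least 60 minutes is 08:00-09:00, so the earliest start is 08:00.

08:00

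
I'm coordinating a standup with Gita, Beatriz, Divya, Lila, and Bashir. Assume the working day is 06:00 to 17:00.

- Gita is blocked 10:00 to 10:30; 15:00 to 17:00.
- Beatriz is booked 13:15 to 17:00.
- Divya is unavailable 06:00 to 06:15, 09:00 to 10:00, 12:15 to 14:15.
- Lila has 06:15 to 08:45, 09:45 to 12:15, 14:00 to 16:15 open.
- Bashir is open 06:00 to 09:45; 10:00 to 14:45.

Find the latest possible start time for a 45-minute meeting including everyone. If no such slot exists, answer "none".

Gita free: 06:00-10:00, 10:30-15:00 (invert busy blocks within the working day).
Beatriz free: 06:00-13:15 (invert busy blocks within the working day).
Divya free: 06:15-09:00, 10:00-12:15, 14:15-17:00 (invert busy blocks within the working day).
Lila free: 06:15-08:45, 09:45-12:15, 14:00-16:15.
Bashir free: 06:00-09:45, 10:00-14:45.
Gita ∩ Beatriz: 06:00-10:00, 10:30-13:15.
Gita ∩ Beatriz ∩ Divya: 06:15-09:00, 10:30-12:15.
Gita ∩ Beatriz ∩ Divya ∩ Lila: 06:15-08:45, 10:30-12:15.
Gita ∩ Beatriz ∩ Divya ∩ Lila ∩ Bashir: 06:15-08:45, 10:30-12:15.
Those are the intersection windows.
The last common window of at least 45 minutes is 10:30-12:15; a 45-minute meeting can start as late as 11:30 and still end by 12:15.

11:30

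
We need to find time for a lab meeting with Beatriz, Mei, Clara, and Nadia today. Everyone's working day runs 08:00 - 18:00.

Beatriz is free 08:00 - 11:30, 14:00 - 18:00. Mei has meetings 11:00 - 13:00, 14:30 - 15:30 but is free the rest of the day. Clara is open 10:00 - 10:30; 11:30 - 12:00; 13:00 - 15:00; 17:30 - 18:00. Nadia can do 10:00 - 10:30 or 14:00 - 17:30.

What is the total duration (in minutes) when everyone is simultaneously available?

Beatriz free: 08:00-11:30, 14:00-18:00.
Mei free: 08:00-11:00, 13:00-14:30, 15:30-18:00 (invert busy blocks within the working day).
Clara free: 10:00-10:30, 11:30-12:00, 13:00-15:00, 17:30-18:00.
Nadia free: 10:00-10:30, 14:00-17:30.
Beatriz ∩ Mei: 08:00-11:00, 14:00-14:30, 15:30-18:00.
Beatriz ∩ Mei ∩ Clara: 10:00-10:30, 14:00-14:30, 17:30-18:00.
Beatriz ∩ Mei ∩ Clara ∩ Nadia: 10:00-10:30, 14:00-14:30.
Those are the intersection windows.
Summing the common windows: 30 + 30 = 60 minutes.

60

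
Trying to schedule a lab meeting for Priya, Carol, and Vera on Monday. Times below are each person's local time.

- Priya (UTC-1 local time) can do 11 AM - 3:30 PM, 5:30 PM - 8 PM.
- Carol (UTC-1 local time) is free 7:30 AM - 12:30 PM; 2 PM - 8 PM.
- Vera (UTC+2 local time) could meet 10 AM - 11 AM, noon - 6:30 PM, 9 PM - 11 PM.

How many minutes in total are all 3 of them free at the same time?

Priya in UTC: 12:00-16:30, 18:30-21:00 (add 1h to convert from UTC-1).
Carol in UTC: 08:30-13:30, 15:00-21:00 (add 1h to convert from UTC-1).
Vera in UTC: 08:00-09:00, 10:00-16:30, 19:00-21:00 (subtract 2h to convert from UTC+2).
Priya ∩ Carol: 12:00-13:30, 15:00-16:30, 18:30-21:00.
Priya ∩ Carol ∩ Vera: 12:00-13:30, 15:00-16:30, 19:00-21:00.
Summing the common windows: 90 + 90 + 120 = 300 minutes.

300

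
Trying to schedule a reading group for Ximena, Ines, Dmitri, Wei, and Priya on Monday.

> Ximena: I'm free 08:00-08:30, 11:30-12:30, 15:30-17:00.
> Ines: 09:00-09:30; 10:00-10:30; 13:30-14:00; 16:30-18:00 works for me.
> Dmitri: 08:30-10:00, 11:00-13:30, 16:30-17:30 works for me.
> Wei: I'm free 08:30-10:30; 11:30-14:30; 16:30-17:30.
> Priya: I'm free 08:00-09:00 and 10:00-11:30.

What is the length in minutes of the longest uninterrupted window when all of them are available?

0

Ximena ∩ Ines: 16:30-17:00.
Ximena ∩ Ines ∩ Dmitri: 16:30-17:00.
Ximena ∩ Ines ∩ Dmitri ∩ Wei: 16:30-17:00.
Ximena ∩ Ines ∩ Dmitri ∩ Wei ∩ Priya: ∅.
There is no time when everyone is free.
No common window exists, so the longest block is 0 minutes.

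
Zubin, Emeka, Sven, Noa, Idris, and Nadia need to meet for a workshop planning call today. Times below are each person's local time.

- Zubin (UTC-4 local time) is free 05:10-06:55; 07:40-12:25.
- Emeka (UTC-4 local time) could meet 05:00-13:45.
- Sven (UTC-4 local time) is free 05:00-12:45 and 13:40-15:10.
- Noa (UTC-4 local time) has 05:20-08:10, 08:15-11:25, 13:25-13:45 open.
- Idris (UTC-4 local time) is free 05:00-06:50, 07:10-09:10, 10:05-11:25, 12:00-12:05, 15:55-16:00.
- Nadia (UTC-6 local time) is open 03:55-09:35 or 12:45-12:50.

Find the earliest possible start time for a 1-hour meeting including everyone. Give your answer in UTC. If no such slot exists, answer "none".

Zubin in UTC: 09:10-10:55, 11:40-16:25 (add 4h to convert from UTC-4).
Emeka in UTC: 09:00-17:45 (add 4h to convert from UTC-4).
Sven in UTC: 09:00-16:45, 17:40-19:10 (add 4h to convert from UTC-4).
Noa in UTC: 09:20-12:10, 12:15-15:25, 17:25-17:45 (add 4h to convert from UTC-4).
Idris in UTC: 09:00-10:50, 11:10-13:10, 14:05-15:25, 16:00-16:05, 19:55-20:00 (add 4h to convert from UTC-4).
Nadia in UTC: 09:55-15:35, 18:45-18:50 (add 6h to convert from UTC-6).
Zubin ∩ Emeka: 09:10-10:55, 11:40-16:25.
Zubin ∩ Emeka ∩ Sven: 09:10-10:55, 11:40-16:25.
Zubin ∩ Emeka ∩ Sven ∩ Noa: 09:20-10:55, 11:40-12:10, 12:15-15:25.
Zubin ∩ Emeka ∩ Sven ∩ Noa ∩ Idris: 09:20-10:50, 11:40-12:10, 12:15-13:10, 14:05-15:25.
Zubin ∩ Emeka ∩ Sven ∩ Noa ∩ Idris ∩ Nadia: 09:55-10:50, 11:40-12:10, 12:15-13:10, 14:05-15:25.
Those are the intersection windows.
The first common window of at least 60 minutes is 14:05-15:25, so the earliest start is 14:05.

14:05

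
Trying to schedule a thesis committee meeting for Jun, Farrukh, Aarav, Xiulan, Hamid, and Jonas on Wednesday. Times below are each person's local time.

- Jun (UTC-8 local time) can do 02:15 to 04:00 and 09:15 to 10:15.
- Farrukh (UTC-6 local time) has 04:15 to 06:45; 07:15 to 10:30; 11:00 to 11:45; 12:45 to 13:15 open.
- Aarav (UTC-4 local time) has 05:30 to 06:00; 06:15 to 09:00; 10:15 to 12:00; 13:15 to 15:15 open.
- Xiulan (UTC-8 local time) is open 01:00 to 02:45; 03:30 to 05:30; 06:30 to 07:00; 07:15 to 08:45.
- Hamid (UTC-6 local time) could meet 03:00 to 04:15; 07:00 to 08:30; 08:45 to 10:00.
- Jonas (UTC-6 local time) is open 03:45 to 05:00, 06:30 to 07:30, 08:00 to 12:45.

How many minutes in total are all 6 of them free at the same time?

0

Jun in UTC: 10:15-12:00, 17:15-18:15 (add 8h to convert from UTC-8).
Farrukh in UTC: 10:15-12:45, 13:15-16:30, 17:00-17:45, 18:45-19:15 (add 6h to convert from UTC-6).
Aarav in UTC: 09:30-10:00, 10:15-13:00, 14:15-16:00, 17:15-19:15 (add 4h to convert from UTC-4).
Xiulan in UTC: 09:00-10:45, 11:30-13:30, 14:30-15:00, 15:15-16:45 (add 8h to convert from UTC-8).
Hamid in UTC: 09:00-10:15, 13:00-14:30, 14:45-16:00 (add 6h to convert from UTC-6).
Jonas in UTC: 09:45-11:00, 12:30-13:30, 14:00-18:45 (add 6h to convert from UTC-6).
Jun ∩ Farrukh: 10:15-12:00, 17:15-17:45.
Jun ∩ Farrukh ∩ Aarav: 10:15-12:00, 17:15-17:45.
Jun ∩ Farrukh ∩ Aarav ∩ Xiulan: 10:15-10:45, 11:30-12:00.
Jun ∩ Farrukh ∩ Aarav ∩ Xiulan ∩ Hamid: ∅.
Jun ∩ Farrukh ∩ Aarav ∩ Xiulan ∩ Hamid ∩ Jonas: ∅.
There is no time when everyone is free.
There is no common window, so the total is 0 minutes.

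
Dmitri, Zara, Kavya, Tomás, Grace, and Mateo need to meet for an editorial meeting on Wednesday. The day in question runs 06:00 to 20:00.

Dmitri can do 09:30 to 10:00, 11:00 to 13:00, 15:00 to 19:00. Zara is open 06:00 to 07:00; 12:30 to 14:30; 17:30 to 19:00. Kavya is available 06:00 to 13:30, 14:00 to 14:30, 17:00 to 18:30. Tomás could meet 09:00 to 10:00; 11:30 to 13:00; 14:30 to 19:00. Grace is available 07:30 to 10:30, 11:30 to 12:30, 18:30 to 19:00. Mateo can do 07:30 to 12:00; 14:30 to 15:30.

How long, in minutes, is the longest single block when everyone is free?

Dmitri ∩ Zara: 12:30-13:00, 17:30-19:00.
Dmitri ∩ Zara ∩ Kavya: 12:30-13:00, 17:30-18:30.
Dmitri ∩ Zara ∩ Kavya ∩ Tomás: 12:30-13:00, 17:30-18:30.
Dmitri ∩ Zara ∩ Kavya ∩ Tomás ∩ Grace: ∅.
Dmitri ∩ Zara ∩ Kavya ∩ Tomás ∩ Grace ∩ Mateo: ∅.
There is no time when everyone is free.
No common window exists, so the longest block is 0 minutes.

0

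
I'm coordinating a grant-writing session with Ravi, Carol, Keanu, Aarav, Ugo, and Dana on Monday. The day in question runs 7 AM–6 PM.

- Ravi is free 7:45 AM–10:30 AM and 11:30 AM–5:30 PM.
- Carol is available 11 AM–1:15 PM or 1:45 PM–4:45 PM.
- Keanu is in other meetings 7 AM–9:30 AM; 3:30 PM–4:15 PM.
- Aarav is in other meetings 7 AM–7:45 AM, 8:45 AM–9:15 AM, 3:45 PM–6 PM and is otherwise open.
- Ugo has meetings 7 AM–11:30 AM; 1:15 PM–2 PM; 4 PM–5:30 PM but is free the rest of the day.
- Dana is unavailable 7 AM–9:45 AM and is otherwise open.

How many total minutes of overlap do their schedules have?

Ravi free: 07:45-10:30, 11:30-17:30.
Carol free: 11:00-13:15, 13:45-16:45.
Keanu free: 09:30-15:30, 16:15-18:00 (invert busy blocks within the working day).
Aarav free: 07:45-08:45, 09:15-15:45 (invert busy blocks within the working day).
Ugo free: 11:30-13:15, 14:00-16:00, 17:30-18:00 (invert busy blocks within the working day).
Dana free: 09:45-18:00 (invert busy blocks within the working day).
Ravi ∩ Carol: 11:30-13:15, 13:45-16:45.
Ravi ∩ Carol ∩ Keanu: 11:30-13:15, 13:45-15:30, 16:15-16:45.
Ravi ∩ Carol ∩ Keanu ∩ Aarav: 11:30-13:15, 13:45-15:30.
Ravi ∩ Carol ∩ Keanu ∩ Aarav ∩ Ugo: 11:30-13:15, 14:00-15:30.
Ravi ∩ Carol ∩ Keanu ∩ Aarav ∩ Ugo ∩ Dana: 11:30-13:15, 14:00-15:30.
Summing the common windows: 105 + 90 = 195 minutes.

195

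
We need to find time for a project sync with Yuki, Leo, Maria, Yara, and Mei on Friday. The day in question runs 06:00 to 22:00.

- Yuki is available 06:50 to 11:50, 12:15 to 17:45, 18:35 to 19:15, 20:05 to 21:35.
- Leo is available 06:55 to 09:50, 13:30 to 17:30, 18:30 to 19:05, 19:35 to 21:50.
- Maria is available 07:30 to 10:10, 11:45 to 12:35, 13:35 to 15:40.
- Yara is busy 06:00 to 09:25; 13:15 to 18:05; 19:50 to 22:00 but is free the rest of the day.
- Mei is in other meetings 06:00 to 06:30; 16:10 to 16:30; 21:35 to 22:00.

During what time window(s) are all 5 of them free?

09:25-09:50

Yuki free: 06:50-11:50, 12:15-17:45, 18:35-19:15, 20:05-21:35.
Leo free: 06:55-09:50, 13:30-17:30, 18:30-19:05, 19:35-21:50.
Maria free: 07:30-10:10, 11:45-12:35, 13:35-15:40.
Yara free: 09:25-13:15, 18:05-19:50 (invert busy blocks within the working day).
Mei free: 06:30-16:10, 16:30-21:35 (invert busy blocks within the working day).
Yuki ∩ Leo: 06:55-09:50, 13:30-17:30, 18:35-19:05, 20:05-21:35.
Yuki ∩ Leo ∩ Maria: 07:30-09:50, 13:35-15:40.
Yuki ∩ Leo ∩ Maria ∩ Yara: 09:25-09:50.
Yuki ∩ Leo ∩ Maria ∩ Yara ∩ Mei: 09:25-09:50.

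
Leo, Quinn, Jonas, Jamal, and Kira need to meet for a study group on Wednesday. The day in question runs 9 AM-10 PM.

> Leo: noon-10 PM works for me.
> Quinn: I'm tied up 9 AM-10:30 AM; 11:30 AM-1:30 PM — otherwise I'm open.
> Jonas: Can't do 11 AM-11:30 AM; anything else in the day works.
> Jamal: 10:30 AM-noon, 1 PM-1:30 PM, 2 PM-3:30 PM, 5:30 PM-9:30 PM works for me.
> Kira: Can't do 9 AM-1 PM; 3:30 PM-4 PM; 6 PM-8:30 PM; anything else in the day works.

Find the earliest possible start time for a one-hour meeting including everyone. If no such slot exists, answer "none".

14:00

Leo free: 12:00-22:00.
Quinn free: 10:30-11:30, 13:30-22:00 (invert busy blocks within the working day).
Jonas free: 09:00-11:00, 11:30-22:00 (invert busy blocks within the working day).
Jamal free: 10:30-12:00, 13:00-13:30, 14:00-15:30, 17:30-21:30.
Kira free: 13:00-15:30, 16:00-18:00, 20:30-22:00 (invert busy blocks within the working day).
Leo ∩ Quinn: 13:30-22:00.
Leo ∩ Quinn ∩ Jonas: 13:30-22:00.
Leo ∩ Quinn ∩ Jonas ∩ Jamal: 14:00-15:30, 17:30-21:30.
Leo ∩ Quinn ∩ Jonas ∩ Jamal ∩ Kira: 14:00-15:30, 17:30-18:00, 20:30-21:30.
So the common availability across everyone is 14:00-15:30, 17:30-18:00, 20:30-21:30.
The first common window of at least 60 minutes is 14:00-15:30, so the earliest start is 14:00.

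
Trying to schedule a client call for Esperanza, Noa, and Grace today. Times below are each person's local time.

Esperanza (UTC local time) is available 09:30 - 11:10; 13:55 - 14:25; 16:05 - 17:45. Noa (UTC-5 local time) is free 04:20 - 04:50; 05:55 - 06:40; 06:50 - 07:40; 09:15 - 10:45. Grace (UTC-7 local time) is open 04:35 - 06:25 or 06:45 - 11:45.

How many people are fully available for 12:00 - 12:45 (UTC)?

Esperanza in UTC: 09:30-11:10, 13:55-14:25, 16:05-17:45.
Noa in UTC: 09:20-09:50, 10:55-11:40, 11:50-12:40, 14:15-15:45 (add 5h to convert from UTC-5).
Grace in UTC: 11:35-13:25, 13:45-18:45 (add 7h to convert from UTC-7).
Grace can make the full 12:00-12:45 slot — that's 1.

1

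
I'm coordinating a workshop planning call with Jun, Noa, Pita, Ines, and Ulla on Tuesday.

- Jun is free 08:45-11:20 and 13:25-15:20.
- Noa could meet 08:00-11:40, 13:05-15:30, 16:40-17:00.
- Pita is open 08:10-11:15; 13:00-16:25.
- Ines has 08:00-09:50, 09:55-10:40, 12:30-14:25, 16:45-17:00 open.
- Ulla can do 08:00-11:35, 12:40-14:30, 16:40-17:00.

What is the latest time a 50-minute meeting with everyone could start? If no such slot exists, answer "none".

13:35

Jun ∩ Noa: 08:45-11:20, 13:25-15:20.
Jun ∩ Noa ∩ Pita: 08:45-11:15, 13:25-15:20.
Jun ∩ Noa ∩ Pita ∩ Ines: 08:45-09:50, 09:55-10:40, 13:25-14:25.
Jun ∩ Noa ∩ Pita ∩ Ines ∩ Ulla: 08:45-09:50, 09:55-10:40, 13:25-14:25.
So the common availability across everyone is 08:45-09:50, 09:55-10:40, 13:25-14:25.
The last common window of at least 50 minutes is 13:25-14:25; a 50-minute meeting can start as late as 13:35 and still end by 14:25.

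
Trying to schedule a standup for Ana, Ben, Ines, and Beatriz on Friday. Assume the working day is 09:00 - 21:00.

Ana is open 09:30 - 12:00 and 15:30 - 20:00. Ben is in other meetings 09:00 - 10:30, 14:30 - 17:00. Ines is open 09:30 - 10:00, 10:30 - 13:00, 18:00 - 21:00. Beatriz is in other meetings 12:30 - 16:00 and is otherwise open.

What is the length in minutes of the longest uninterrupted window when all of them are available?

Ana free: 09:30-12:00, 15:30-20:00.
Ben free: 10:30-14:30, 17:00-21:00 (invert busy blocks within the working day).
Ines free: 09:30-10:00, 10:30-13:00, 18:00-21:00.
Beatriz free: 09:00-12:30, 16:00-21:00 (invert busy blocks within the working day).
Ana ∩ Ben: 10:30-12:00, 17:00-20:00.
Ana ∩ Ben ∩ Ines: 10:30-12:00, 18:00-20:00.
Ana ∩ Ben ∩ Ines ∩ Beatriz: 10:30-12:00, 18:00-20:00.
So the common availability across everyone is 10:30-12:00, 18:00-20:00.
The longest is 18:00-20:00 at 120 minutes.

120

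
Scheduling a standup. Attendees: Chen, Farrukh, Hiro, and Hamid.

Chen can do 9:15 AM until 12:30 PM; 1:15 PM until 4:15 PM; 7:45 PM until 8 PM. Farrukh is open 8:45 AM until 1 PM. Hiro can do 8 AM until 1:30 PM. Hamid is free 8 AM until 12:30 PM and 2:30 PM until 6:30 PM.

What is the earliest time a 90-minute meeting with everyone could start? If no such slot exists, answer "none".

09:15

Chen ∩ Farrukh: 09:15-12:30.
Chen ∩ Farrukh ∩ Hiro: 09:15-12:30.
Chen ∩ Farrukh ∩ Hiro ∩ Hamid: 09:15-12:30.
So the common availability across everyone is 09:15-12:30.
The first common window of at least 90 minutes is 09:15-12:30, so the earliest start is 09:15.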